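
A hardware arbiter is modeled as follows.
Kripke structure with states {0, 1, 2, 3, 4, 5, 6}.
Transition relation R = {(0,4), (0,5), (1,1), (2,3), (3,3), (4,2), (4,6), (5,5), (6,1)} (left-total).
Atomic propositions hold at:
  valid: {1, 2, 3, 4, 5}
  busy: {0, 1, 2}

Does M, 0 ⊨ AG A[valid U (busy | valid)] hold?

Sat(busy | valid) = {0, 1, 2, 3, 4, 5}
A[valid U (busy | valid)]: least fixpoint, start Z0 = Sat((busy | valid)) = {0, 1, 2, 3, 4, 5}, add states in Sat(valid) with every successor in Z. Already a fixed point.
Sat(A[valid U (busy | valid)]) = {0, 1, 2, 3, 4, 5}
AG A[valid U (busy | valid)]: greatest fixpoint, start Z0 = {0, 1, 2, 3, 4, 5}, keep only states in Sat with every successor in Z. Z1 = {0, 1, 2, 3, 5}; Z2 = {1, 2, 3, 5}; fixed.
Sat(AG A[valid U (busy | valid)]) = {1, 2, 3, 5}
0 ∉ Sat(AG A[valid U (busy | valid)]) = {1, 2, 3, 5}, so the formula does not hold at 0.

No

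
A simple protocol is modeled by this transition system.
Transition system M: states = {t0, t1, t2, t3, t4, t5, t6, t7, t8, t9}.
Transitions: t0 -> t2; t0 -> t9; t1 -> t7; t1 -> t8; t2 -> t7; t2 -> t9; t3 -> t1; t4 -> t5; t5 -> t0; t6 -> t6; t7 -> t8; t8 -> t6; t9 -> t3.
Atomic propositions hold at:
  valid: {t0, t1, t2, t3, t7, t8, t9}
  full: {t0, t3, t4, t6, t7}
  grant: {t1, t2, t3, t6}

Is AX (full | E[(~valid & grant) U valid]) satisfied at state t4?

No

Sat(~valid) = {t4, t5, t6}
Sat(~valid & grant) = {t6}
E[(~valid & grant) U valid]: least fixpoint, start Z0 = Sat(valid) = {t0, t1, t2, t3, t7, t8, t9}, add states in Sat(~valid & grant) with some successor in Z. Already a fixed point.
Sat(E[(~valid & grant) U valid]) = {t0, t1, t2, t3, t7, t8, t9}
Sat(full | E[(~valid & grant) U valid]) = {t0, t1, t2, t3, t4, t6, t7, t8, t9}
Sat(AX (full | E[(~valid & grant) U valid])) = {s : every successor in {t0, t1, t2, t3, t4, t6, t7, t8, t9}} = {t0, t1, t2, t3, t5, t6, t7, t8, t9}
t4 ∉ Sat(AX (full | E[(~valid & grant) U valid])) = {t0, t1, t2, t3, t5, t6, t7, t8, t9}, so the formula does not hold at t4.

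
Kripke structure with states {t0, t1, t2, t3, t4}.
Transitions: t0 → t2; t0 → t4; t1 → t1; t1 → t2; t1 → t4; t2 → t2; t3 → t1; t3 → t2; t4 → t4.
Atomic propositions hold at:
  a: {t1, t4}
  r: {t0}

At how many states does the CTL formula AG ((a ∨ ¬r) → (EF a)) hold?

1

Sat(¬r) = {t1, t2, t3, t4}
Sat(a ∨ ¬r) = {t1, t2, t3, t4}
EF a: least fixpoint, start Z0 = {t1, t4}, add states with some successor in Z. Z1 = {t0, t1, t3, t4}; fixed.
Sat(EF a) = {t0, t1, t3, t4}
Sat((a ∨ ¬r) → (EF a)) = {t0, t1, t3, t4}
AG ((a ∨ ¬r) → (EF a)): greatest fixpoint, start Z0 = {t0, t1, t3, t4}, keep only states in Sat with every successor in Z. Z1 = {t4}; fixed.
Sat(AG ((a ∨ ¬r) → (EF a))) = {t4}
|Sat(AG ((a ∨ ¬r) → (EF a)))| = |{t4}| = 1.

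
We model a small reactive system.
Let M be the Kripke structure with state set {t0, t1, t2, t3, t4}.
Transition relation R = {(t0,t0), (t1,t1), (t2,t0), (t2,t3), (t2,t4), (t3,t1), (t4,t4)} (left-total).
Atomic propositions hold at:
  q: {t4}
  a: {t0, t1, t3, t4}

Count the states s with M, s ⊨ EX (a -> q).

Sat(a -> q) = {t2, t4}
Sat(EX (a -> q)) = {s : some successor in {t2, t4}} = {t2, t4}
|Sat(EX (a -> q))| = |{t2, t4}| = 2.

2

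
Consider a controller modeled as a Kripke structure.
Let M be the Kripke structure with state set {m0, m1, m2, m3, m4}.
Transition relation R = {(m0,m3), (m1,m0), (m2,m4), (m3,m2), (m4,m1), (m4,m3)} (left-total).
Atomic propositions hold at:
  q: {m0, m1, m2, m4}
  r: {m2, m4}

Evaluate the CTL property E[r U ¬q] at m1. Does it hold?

Sat(¬q) = {m3}
E[r U ¬q]: least fixpoint, start Z0 = Sat(¬q) = {m3}, add states in Sat(r) with some successor in Z. Z1 = {m3, m4}; Z2 = {m2, m3, m4}; fixed.
Sat(E[r U ¬q]) = {m2, m3, m4}
m1 ∉ Sat(E[r U ¬q]) = {m2, m3, m4}, so the formula does not hold at m1.

No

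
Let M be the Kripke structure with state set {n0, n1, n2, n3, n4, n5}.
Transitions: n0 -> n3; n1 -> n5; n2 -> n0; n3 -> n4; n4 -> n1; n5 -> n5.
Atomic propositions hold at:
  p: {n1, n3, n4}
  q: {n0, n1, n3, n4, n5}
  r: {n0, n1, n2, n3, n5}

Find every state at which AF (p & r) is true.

Sat(p & r) = {n1, n3}
AF (p & r): least fixpoint, start Z0 = {n1, n3}, add states with every successor in Z. Z1 = {n0, n1, n3, n4}; Z2 = {n0, n1, n2, n3, n4}; fixed.
Sat(AF (p & r)) = {n0, n1, n2, n3, n4}

{n0, n1, n2, n3, n4}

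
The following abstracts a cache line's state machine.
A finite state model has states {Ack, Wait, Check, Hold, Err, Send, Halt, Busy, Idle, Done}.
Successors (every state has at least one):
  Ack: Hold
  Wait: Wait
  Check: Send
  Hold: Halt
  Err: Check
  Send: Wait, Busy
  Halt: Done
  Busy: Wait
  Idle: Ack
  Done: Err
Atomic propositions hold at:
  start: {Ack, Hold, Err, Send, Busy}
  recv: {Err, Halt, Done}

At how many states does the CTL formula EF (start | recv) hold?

Sat(start | recv) = {Ack, Hold, Err, Send, Halt, Busy, Done}
EF (start | recv): least fixpoint, start Z0 = {Ack, Hold, Err, Send, Halt, Busy, Done}, add states with some successor in Z. Z1 = {Ack, Check, Hold, Err, Send, Halt, Busy, Idle, Done}; fixed.
Sat(EF (start | recv)) = {Ack, Check, Hold, Err, Send, Halt, Busy, Idle, Done}
|Sat(EF (start | recv))| = |{Ack, Check, Hold, Err, Send, Halt, Busy, Idle, Done}| = 9.

9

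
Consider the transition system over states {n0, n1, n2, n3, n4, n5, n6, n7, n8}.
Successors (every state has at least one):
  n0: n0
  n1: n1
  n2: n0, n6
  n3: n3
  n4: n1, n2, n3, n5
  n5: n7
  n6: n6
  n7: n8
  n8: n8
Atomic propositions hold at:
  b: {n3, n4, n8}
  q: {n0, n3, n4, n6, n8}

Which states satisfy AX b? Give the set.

Sat(AX b) = {s : every successor in {n3, n4, n8}} = {n3, n7, n8}

{n3, n7, n8}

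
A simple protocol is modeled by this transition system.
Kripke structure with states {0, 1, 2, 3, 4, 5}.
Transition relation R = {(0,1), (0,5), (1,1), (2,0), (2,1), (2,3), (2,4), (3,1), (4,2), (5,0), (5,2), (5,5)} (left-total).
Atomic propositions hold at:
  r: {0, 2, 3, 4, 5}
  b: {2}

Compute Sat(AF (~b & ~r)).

{1, 3}

Sat(~b) = {0, 1, 3, 4, 5}
Sat(~r) = {1}
Sat(~b & ~r) = {1}
AF (~b & ~r): least fixpoint, start Z0 = {1}, add states with every successor in Z. Z1 = {1, 3}; fixed.
Sat(AF (~b & ~r)) = {1, 3}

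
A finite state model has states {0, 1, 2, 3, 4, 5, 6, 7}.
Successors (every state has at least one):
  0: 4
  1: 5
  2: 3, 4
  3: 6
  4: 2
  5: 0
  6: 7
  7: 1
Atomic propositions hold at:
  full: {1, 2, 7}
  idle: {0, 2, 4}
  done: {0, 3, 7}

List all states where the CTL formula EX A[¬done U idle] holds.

{0, 1, 2, 4, 5, 7}

Sat(¬done) = {1, 2, 4, 5, 6}
A[¬done U idle]: least fixpoint, start Z0 = Sat(idle) = {0, 2, 4}, add states in Sat(¬done) with every successor in Z. Z1 = {0, 2, 4, 5}; Z2 = {0, 1, 2, 4, 5}; fixed.
Sat(A[¬done U idle]) = {0, 1, 2, 4, 5}
Sat(EX A[¬done U idle]) = {s : some successor in {0, 1, 2, 4, 5}} = {0, 1, 2, 4, 5, 7}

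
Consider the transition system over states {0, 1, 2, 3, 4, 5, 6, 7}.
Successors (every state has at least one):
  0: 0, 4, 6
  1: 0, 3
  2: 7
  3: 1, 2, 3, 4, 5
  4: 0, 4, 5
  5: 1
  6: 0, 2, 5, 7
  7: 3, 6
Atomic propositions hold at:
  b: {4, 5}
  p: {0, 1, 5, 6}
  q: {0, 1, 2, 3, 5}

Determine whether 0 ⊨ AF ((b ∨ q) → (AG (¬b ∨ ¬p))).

Sat(b ∨ q) = {0, 1, 2, 3, 4, 5}
Sat(¬b) = {0, 1, 2, 3, 6, 7}
Sat(¬p) = {2, 3, 4, 7}
Sat(¬b ∨ ¬p) = {0, 1, 2, 3, 4, 6, 7}
AG (¬b ∨ ¬p): greatest fixpoint, start Z0 = {0, 1, 2, 3, 4, 6, 7}, keep only states in Sat with every successor in Z. Z1 = {0, 1, 2, 7}; Z2 = {2}; Z3 = ∅; fixed.
Sat(AG (¬b ∨ ¬p)) = ∅
Sat((b ∨ q) → (AG (¬b ∨ ¬p))) = {6, 7}
AF ((b ∨ q) → (AG (¬b ∨ ¬p))): least fixpoint, start Z0 = {6, 7}, add states with every successor in Z. Z1 = {2, 6, 7}; fixed.
Sat(AF ((b ∨ q) → (AG (¬b ∨ ¬p)))) = {2, 6, 7}
0 ∉ Sat(AF ((b ∨ q) → (AG (¬b ∨ ¬p)))) = {2, 6, 7}, so the formula does not hold at 0.

No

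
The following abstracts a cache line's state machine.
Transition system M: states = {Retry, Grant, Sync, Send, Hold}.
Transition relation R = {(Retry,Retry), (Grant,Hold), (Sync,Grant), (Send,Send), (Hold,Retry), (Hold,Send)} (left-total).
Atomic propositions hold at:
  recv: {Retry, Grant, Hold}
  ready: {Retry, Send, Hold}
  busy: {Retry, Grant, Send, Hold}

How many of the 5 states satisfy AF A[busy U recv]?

A[busy U recv]: least fixpoint, start Z0 = Sat(recv) = {Retry, Grant, Hold}, add states in Sat(busy) with every successor in Z. Already a fixed point.
Sat(A[busy U recv]) = {Retry, Grant, Hold}
AF A[busy U recv]: least fixpoint, start Z0 = {Retry, Grant, Hold}, add states with every successor in Z. Z1 = {Retry, Grant, Sync, Hold}; fixed.
Sat(AF A[busy U recv]) = {Retry, Grant, Sync, Hold}
|Sat(AF A[busy U recv])| = |{Retry, Grant, Sync, Hold}| = 4.

4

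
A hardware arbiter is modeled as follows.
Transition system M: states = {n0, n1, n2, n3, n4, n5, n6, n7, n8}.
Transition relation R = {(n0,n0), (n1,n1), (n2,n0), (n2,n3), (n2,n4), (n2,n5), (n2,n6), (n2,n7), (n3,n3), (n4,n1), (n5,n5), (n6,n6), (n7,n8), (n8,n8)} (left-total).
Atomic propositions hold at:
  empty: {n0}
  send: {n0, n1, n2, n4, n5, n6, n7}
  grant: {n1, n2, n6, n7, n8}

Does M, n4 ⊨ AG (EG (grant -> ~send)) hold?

No

Sat(~send) = {n3, n8}
Sat(grant -> ~send) = {n0, n3, n4, n5, n8}
EG (grant -> ~send): greatest fixpoint, start Z0 = {n0, n3, n4, n5, n8}, keep only states in Sat with some successor in Z. Z1 = {n0, n3, n5, n8}; fixed.
Sat(EG (grant -> ~send)) = {n0, n3, n5, n8}
AG (EG (grant -> ~send)): greatest fixpoint, start Z0 = {n0, n3, n5, n8}, keep only states in Sat with every successor in Z. Already a fixed point.
Sat(AG (EG (grant -> ~send))) = {n0, n3, n5, n8}
n4 ∉ Sat(AG (EG (grant -> ~send))) = {n0, n3, n5, n8}, so the formula does not hold at n4.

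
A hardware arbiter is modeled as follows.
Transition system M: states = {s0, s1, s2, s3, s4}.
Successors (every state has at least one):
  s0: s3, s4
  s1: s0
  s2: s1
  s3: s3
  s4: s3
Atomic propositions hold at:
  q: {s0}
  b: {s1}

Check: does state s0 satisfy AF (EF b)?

EF b: least fixpoint, start Z0 = {s1}, add states with some successor in Z. Z1 = {s1, s2}; fixed.
Sat(EF b) = {s1, s2}
AF (EF b): least fixpoint, start Z0 = {s1, s2}, add states with every successor in Z. Already a fixed point.
Sat(AF (EF b)) = {s1, s2}
s0 ∉ Sat(AF (EF b)) = {s1, s2}, so the formula does not hold at s0.

No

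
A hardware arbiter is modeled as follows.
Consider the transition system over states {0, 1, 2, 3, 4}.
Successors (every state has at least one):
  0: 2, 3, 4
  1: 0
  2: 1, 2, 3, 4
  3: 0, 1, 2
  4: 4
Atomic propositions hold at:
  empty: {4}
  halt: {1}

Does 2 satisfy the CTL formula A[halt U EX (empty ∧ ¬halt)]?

Yes

Sat(¬halt) = {0, 2, 3, 4}
Sat(empty ∧ ¬halt) = {4}
Sat(EX (empty ∧ ¬halt)) = {s : some successor in {4}} = {0, 2, 4}
A[halt U EX (empty ∧ ¬halt)]: least fixpoint, start Z0 = Sat(EX (empty ∧ ¬halt)) = {0, 2, 4}, add states in Sat(halt) with every successor in Z. Z1 = {0, 1, 2, 4}; fixed.
Sat(A[halt U EX (empty ∧ ¬halt)]) = {0, 1, 2, 4}
2 ∈ Sat(A[halt U EX (empty ∧ ¬halt)]) = {0, 1, 2, 4}, so the formula holds at 2.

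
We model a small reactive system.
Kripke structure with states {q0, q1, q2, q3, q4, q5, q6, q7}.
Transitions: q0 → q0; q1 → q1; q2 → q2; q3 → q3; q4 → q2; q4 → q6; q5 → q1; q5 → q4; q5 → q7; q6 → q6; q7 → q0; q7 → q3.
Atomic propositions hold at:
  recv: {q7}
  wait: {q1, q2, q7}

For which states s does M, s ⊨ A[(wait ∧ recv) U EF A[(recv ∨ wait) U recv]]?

{q5, q7}

Sat(wait ∧ recv) = {q7}
Sat(recv ∨ wait) = {q1, q2, q7}
A[(recv ∨ wait) U recv]: least fixpoint, start Z0 = Sat(recv) = {q7}, add states in Sat(recv ∨ wait) with every successor in Z. Already a fixed point.
Sat(A[(recv ∨ wait) U recv]) = {q7}
EF A[(recv ∨ wait) U recv]: least fixpoint, start Z0 = {q7}, add states with some successor in Z. Z1 = {q5, q7}; fixed.
Sat(EF A[(recv ∨ wait) U recv]) = {q5, q7}
A[(wait ∧ recv) U EF A[(recv ∨ wait) U recv]]: least fixpoint, start Z0 = Sat(EF A[(recv ∨ wait) U recv]) = {q5, q7}, add states in Sat(wait ∧ recv) with every successor in Z. Already a fixed point.
Sat(A[(wait ∧ recv) U EF A[(recv ∨ wait) U recv]]) = {q5, q7}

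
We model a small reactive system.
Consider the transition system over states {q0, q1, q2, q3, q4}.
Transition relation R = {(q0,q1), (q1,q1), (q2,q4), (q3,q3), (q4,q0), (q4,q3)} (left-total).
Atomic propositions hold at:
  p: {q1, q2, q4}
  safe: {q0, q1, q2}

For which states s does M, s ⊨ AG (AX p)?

Sat(AX p) = {s : every successor in {q1, q2, q4}} = {q0, q1, q2}
AG (AX p): greatest fixpoint, start Z0 = {q0, q1, q2}, keep only states in Sat with every successor in Z. Z1 = {q0, q1}; fixed.
Sat(AG (AX p)) = {q0, q1}

{q0, q1}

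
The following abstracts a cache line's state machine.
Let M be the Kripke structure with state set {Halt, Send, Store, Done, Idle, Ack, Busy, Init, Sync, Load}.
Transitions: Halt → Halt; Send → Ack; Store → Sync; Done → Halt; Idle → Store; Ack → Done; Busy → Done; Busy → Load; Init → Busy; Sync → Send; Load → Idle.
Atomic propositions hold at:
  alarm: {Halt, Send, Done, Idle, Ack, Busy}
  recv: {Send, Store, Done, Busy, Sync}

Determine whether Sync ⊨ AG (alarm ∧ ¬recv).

Sat(¬recv) = {Halt, Idle, Ack, Init, Load}
Sat(alarm ∧ ¬recv) = {Halt, Idle, Ack}
AG (alarm ∧ ¬recv): greatest fixpoint, start Z0 = {Halt, Idle, Ack}, keep only states in Sat with every successor in Z. Z1 = {Halt}; fixed.
Sat(AG (alarm ∧ ¬recv)) = {Halt}
Sync ∉ Sat(AG (alarm ∧ ¬recv)) = {Halt}, so the formula does not hold at Sync.

No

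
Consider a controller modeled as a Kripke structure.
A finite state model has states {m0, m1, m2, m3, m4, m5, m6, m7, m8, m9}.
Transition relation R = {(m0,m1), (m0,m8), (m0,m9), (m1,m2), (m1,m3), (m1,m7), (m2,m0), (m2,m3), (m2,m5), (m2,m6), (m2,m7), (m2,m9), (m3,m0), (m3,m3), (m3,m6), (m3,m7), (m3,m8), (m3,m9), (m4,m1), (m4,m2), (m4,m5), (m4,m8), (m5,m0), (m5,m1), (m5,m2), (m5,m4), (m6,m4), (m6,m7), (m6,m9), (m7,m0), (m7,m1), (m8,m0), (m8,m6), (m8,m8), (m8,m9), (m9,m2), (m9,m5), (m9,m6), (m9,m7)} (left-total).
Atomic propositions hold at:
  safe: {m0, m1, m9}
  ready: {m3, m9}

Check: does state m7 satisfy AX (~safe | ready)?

No

Sat(~safe) = {m2, m3, m4, m5, m6, m7, m8}
Sat(~safe | ready) = {m2, m3, m4, m5, m6, m7, m8, m9}
Sat(AX (~safe | ready)) = {s : every successor in {m2, m3, m4, m5, m6, m7, m8, m9}} = {m1, m6, m9}
m7 ∉ Sat(AX (~safe | ready)) = {m1, m6, m9}, so the formula does not hold at m7.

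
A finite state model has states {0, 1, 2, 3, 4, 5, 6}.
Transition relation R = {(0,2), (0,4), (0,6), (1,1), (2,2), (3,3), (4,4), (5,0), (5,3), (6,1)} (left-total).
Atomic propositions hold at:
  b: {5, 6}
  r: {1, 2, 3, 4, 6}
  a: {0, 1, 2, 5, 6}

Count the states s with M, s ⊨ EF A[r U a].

A[r U a]: least fixpoint, start Z0 = Sat(a) = {0, 1, 2, 5, 6}, add states in Sat(r) with every successor in Z. Already a fixed point.
Sat(A[r U a]) = {0, 1, 2, 5, 6}
EF A[r U a]: least fixpoint, start Z0 = {0, 1, 2, 5, 6}, add states with some successor in Z. Already a fixed point.
Sat(EF A[r U a]) = {0, 1, 2, 5, 6}
|Sat(EF A[r U a])| = |{0, 1, 2, 5, 6}| = 5.

5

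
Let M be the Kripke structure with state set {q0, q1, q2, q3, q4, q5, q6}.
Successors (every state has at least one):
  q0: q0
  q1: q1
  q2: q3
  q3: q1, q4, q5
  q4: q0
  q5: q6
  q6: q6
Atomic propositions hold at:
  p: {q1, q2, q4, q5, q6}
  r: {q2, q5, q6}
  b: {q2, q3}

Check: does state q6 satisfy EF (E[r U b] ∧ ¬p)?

No

E[r U b]: least fixpoint, start Z0 = Sat(b) = {q2, q3}, add states in Sat(r) with some successor in Z. Already a fixed point.
Sat(E[r U b]) = {q2, q3}
Sat(¬p) = {q0, q3}
Sat(E[r U b] ∧ ¬p) = {q3}
EF (E[r U b] ∧ ¬p): least fixpoint, start Z0 = {q3}, add states with some successor in Z. Z1 = {q2, q3}; fixed.
Sat(EF (E[r U b] ∧ ¬p)) = {q2, q3}
q6 ∉ Sat(EF (E[r U b] ∧ ¬p)) = {q2, q3}, so the formula does not hold at q6.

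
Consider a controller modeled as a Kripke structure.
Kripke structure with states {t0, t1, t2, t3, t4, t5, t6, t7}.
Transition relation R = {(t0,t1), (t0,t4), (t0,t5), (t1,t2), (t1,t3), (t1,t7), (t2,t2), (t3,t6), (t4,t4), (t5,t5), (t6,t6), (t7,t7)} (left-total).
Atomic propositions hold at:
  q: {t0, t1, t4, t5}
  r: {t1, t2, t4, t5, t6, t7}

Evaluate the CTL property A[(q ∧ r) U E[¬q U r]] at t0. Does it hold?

Sat(q ∧ r) = {t1, t4, t5}
Sat(¬q) = {t2, t3, t6, t7}
E[¬q U r]: least fixpoint, start Z0 = Sat(r) = {t1, t2, t4, t5, t6, t7}, add states in Sat(¬q) with some successor in Z. Z1 = {t1, t2, t3, t4, t5, t6, t7}; fixed.
Sat(E[¬q U r]) = {t1, t2, t3, t4, t5, t6, t7}
A[(q ∧ r) U E[¬q U r]]: least fixpoint, start Z0 = Sat(E[¬q U r]) = {t1, t2, t3, t4, t5, t6, t7}, add states in Sat(q ∧ r) with every successor in Z. Already a fixed point.
Sat(A[(q ∧ r) U E[¬q U r]]) = {t1, t2, t3, t4, t5, t6, t7}
t0 ∉ Sat(A[(q ∧ r) U E[¬q U r]]) = {t1, t2, t3, t4, t5, t6, t7}, so the formula does not hold at t0.

No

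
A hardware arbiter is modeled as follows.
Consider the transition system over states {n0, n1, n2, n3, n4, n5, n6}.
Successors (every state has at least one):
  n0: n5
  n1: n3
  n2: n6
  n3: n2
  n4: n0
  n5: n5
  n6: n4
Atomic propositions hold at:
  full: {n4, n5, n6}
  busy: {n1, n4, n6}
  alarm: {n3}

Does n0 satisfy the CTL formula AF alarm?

No

AF alarm: least fixpoint, start Z0 = {n3}, add states with every successor in Z. Z1 = {n1, n3}; fixed.
Sat(AF alarm) = {n1, n3}
n0 ∉ Sat(AF alarm) = {n1, n3}, so the formula does not hold at n0.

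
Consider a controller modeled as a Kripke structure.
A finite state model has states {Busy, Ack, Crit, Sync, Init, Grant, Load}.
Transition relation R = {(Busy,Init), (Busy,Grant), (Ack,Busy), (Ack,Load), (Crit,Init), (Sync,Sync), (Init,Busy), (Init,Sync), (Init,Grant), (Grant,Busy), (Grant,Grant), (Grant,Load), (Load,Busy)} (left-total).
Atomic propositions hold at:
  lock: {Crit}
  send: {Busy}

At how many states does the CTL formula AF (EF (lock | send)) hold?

Sat(lock | send) = {Busy, Crit}
EF (lock | send): least fixpoint, start Z0 = {Busy, Crit}, add states with some successor in Z. Z1 = {Busy, Ack, Crit, Init, Grant, Load}; fixed.
Sat(EF (lock | send)) = {Busy, Ack, Crit, Init, Grant, Load}
AF (EF (lock | send)): least fixpoint, start Z0 = {Busy, Ack, Crit, Init, Grant, Load}, add states with every successor in Z. Already a fixed point.
Sat(AF (EF (lock | send))) = {Busy, Ack, Crit, Init, Grant, Load}
|Sat(AF (EF (lock | send)))| = |{Busy, Ack, Crit, Init, Grant, Load}| = 6.

6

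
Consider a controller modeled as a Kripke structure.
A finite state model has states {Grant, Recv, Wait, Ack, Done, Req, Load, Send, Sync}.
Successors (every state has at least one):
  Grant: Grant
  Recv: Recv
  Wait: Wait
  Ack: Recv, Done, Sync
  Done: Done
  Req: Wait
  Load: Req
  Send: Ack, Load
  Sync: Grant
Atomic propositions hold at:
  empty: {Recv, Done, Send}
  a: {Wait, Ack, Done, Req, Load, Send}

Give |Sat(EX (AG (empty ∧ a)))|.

2

Sat(empty ∧ a) = {Done, Send}
AG (empty ∧ a): greatest fixpoint, start Z0 = {Done, Send}, keep only states in Sat with every successor in Z. Z1 = {Done}; fixed.
Sat(AG (empty ∧ a)) = {Done}
Sat(EX (AG (empty ∧ a))) = {s : some successor in {Done}} = {Ack, Done}
|Sat(EX (AG (empty ∧ a)))| = |{Ack, Done}| = 2.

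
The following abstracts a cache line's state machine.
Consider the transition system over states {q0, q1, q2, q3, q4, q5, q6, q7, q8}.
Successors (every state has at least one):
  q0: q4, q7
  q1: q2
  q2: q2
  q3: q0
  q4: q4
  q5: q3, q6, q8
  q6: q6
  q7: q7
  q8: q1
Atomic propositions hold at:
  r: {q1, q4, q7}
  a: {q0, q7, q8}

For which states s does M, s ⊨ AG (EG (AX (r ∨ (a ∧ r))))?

{q0, q4, q7}

Sat(a ∧ r) = {q7}
Sat(r ∨ (a ∧ r)) = {q1, q4, q7}
Sat(AX (r ∨ (a ∧ r))) = {s : every successor in {q1, q4, q7}} = {q0, q4, q7, q8}
EG (AX (r ∨ (a ∧ r))): greatest fixpoint, start Z0 = {q0, q4, q7, q8}, keep only states in Sat with some successor in Z. Z1 = {q0, q4, q7}; fixed.
Sat(EG (AX (r ∨ (a ∧ r)))) = {q0, q4, q7}
AG (EG (AX (r ∨ (a ∧ r)))): greatest fixpoint, start Z0 = {q0, q4, q7}, keep only states in Sat with every successor in Z. Already a fixed point.
Sat(AG (EG (AX (r ∨ (a ∧ r))))) = {q0, q4, q7}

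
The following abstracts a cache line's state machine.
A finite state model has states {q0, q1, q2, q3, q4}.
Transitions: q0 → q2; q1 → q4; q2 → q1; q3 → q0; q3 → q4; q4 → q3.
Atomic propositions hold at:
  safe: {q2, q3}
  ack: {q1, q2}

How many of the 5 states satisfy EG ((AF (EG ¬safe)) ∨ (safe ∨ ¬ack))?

Sat(¬safe) = {q0, q1, q4}
EG ¬safe: greatest fixpoint, start Z0 = {q0, q1, q4}, keep only states in Sat with some successor in Z. Z1 = {q1}; Z2 = ∅; fixed.
Sat(EG ¬safe) = ∅
AF (EG ¬safe): least fixpoint, start Z0 = ∅, add states with every successor in Z. Already a fixed point.
Sat(AF (EG ¬safe)) = ∅
Sat(¬ack) = {q0, q3, q4}
Sat(safe ∨ ¬ack) = {q0, q2, q3, q4}
Sat((AF (EG ¬safe)) ∨ (safe ∨ ¬ack)) = {q0, q2, q3, q4}
EG ((AF (EG ¬safe)) ∨ (safe ∨ ¬ack)): greatest fixpoint, start Z0 = {q0, q2, q3, q4}, keep only states in Sat with some successor in Z. Z1 = {q0, q3, q4}; Z2 = {q3, q4}; fixed.
Sat(EG ((AF (EG ¬safe)) ∨ (safe ∨ ¬ack))) = {q3, q4}
|Sat(EG ((AF (EG ¬safe)) ∨ (safe ∨ ¬ack)))| = |{q3, q4}| = 2.

2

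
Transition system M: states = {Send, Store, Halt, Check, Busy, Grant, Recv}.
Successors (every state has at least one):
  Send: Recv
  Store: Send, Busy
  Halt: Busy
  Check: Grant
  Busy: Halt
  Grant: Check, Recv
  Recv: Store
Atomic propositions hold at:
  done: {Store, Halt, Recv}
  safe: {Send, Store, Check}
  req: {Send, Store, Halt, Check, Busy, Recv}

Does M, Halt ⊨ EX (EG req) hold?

Yes

EG req: greatest fixpoint, start Z0 = {Send, Store, Halt, Check, Busy, Recv}, keep only states in Sat with some successor in Z. Z1 = {Send, Store, Halt, Busy, Recv}; fixed.
Sat(EG req) = {Send, Store, Halt, Busy, Recv}
Sat(EX (EG req)) = {s : some successor in {Send, Store, Halt, Busy, Recv}} = {Send, Store, Halt, Busy, Grant, Recv}
Halt ∈ Sat(EX (EG req)) = {Send, Store, Halt, Busy, Grant, Recv}, so the formula holds at Halt.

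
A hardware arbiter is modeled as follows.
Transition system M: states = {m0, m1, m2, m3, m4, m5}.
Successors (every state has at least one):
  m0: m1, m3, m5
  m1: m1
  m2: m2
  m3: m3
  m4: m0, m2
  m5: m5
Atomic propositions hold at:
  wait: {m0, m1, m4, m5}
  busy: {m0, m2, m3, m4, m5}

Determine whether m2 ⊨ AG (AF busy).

Yes

AF busy: least fixpoint, start Z0 = {m0, m2, m3, m4, m5}, add states with every successor in Z. Already a fixed point.
Sat(AF busy) = {m0, m2, m3, m4, m5}
AG (AF busy): greatest fixpoint, start Z0 = {m0, m2, m3, m4, m5}, keep only states in Sat with every successor in Z. Z1 = {m2, m3, m4, m5}; Z2 = {m2, m3, m5}; fixed.
Sat(AG (AF busy)) = {m2, m3, m5}
m2 ∈ Sat(AG (AF busy)) = {m2, m3, m5}, so the formula holds at m2.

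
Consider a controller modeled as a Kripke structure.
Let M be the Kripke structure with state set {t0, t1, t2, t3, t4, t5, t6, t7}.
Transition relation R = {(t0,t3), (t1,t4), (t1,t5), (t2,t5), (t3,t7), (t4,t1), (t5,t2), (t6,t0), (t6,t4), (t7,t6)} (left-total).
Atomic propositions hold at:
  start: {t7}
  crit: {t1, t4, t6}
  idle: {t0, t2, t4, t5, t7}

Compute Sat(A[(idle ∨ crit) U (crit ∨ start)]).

{t1, t4, t6, t7}

Sat(idle ∨ crit) = {t0, t1, t2, t4, t5, t6, t7}
Sat(crit ∨ start) = {t1, t4, t6, t7}
A[(idle ∨ crit) U (crit ∨ start)]: least fixpoint, start Z0 = Sat((crit ∨ start)) = {t1, t4, t6, t7}, add states in Sat(idle ∨ crit) with every successor in Z. Already a fixed point.
Sat(A[(idle ∨ crit) U (crit ∨ start)]) = {t1, t4, t6, t7}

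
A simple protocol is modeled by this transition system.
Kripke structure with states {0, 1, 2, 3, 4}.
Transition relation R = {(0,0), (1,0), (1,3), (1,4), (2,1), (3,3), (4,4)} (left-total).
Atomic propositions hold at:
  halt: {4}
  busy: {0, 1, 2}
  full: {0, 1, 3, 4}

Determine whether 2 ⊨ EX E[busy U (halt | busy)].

Sat(halt | busy) = {0, 1, 2, 4}
E[busy U (halt | busy)]: least fixpoint, start Z0 = Sat((halt | busy)) = {0, 1, 2, 4}, add states in Sat(busy) with some successor in Z. Already a fixed point.
Sat(E[busy U (halt | busy)]) = {0, 1, 2, 4}
Sat(EX E[busy U (halt | busy)]) = {s : some successor in {0, 1, 2, 4}} = {0, 1, 2, 4}
2 ∈ Sat(EX E[busy U (halt | busy)]) = {0, 1, 2, 4}, so the formula holds at 2.

Yes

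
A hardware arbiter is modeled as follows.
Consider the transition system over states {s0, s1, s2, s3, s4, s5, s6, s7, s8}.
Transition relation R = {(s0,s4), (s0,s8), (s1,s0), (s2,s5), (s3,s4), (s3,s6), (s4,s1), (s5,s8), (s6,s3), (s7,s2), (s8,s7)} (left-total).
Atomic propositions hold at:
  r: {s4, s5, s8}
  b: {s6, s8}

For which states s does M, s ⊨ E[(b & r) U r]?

Sat(b & r) = {s8}
E[(b & r) U r]: least fixpoint, start Z0 = Sat(r) = {s4, s5, s8}, add states in Sat(b & r) with some successor in Z. Already a fixed point.
Sat(E[(b & r) U r]) = {s4, s5, s8}

{s4, s5, s8}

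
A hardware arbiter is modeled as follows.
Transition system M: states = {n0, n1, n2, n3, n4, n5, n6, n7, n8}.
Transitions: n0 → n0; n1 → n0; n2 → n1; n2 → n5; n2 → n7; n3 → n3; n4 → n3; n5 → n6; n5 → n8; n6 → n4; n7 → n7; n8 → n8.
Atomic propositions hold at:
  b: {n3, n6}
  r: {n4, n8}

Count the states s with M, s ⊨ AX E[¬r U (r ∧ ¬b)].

3

Sat(¬r) = {n0, n1, n2, n3, n5, n6, n7}
Sat(¬b) = {n0, n1, n2, n4, n5, n7, n8}
Sat(r ∧ ¬b) = {n4, n8}
E[¬r U (r ∧ ¬b)]: least fixpoint, start Z0 = Sat((r ∧ ¬b)) = {n4, n8}, add states in Sat(¬r) with some successor in Z. Z1 = {n4, n5, n6, n8}; Z2 = {n2, n4, n5, n6, n8}; fixed.
Sat(E[¬r U (r ∧ ¬b)]) = {n2, n4, n5, n6, n8}
Sat(AX E[¬r U (r ∧ ¬b)]) = {s : every successor in {n2, n4, n5, n6, n8}} = {n5, n6, n8}
|Sat(AX E[¬r U (r ∧ ¬b)])| = |{n5, n6, n8}| = 3.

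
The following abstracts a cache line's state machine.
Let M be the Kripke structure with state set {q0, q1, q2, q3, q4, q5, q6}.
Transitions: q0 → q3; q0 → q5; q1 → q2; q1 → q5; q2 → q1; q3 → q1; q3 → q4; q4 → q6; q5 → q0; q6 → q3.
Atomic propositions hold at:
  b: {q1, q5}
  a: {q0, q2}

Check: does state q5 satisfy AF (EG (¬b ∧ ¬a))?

Sat(¬b) = {q0, q2, q3, q4, q6}
Sat(¬a) = {q1, q3, q4, q5, q6}
Sat(¬b ∧ ¬a) = {q3, q4, q6}
EG (¬b ∧ ¬a): greatest fixpoint, start Z0 = {q3, q4, q6}, keep only states in Sat with some successor in Z. Already a fixed point.
Sat(EG (¬b ∧ ¬a)) = {q3, q4, q6}
AF (EG (¬b ∧ ¬a)): least fixpoint, start Z0 = {q3, q4, q6}, add states with every successor in Z. Already a fixed point.
Sat(AF (EG (¬b ∧ ¬a))) = {q3, q4, q6}
q5 ∉ Sat(AF (EG (¬b ∧ ¬a))) = {q3, q4, q6}, so the formula does not hold at q5.

No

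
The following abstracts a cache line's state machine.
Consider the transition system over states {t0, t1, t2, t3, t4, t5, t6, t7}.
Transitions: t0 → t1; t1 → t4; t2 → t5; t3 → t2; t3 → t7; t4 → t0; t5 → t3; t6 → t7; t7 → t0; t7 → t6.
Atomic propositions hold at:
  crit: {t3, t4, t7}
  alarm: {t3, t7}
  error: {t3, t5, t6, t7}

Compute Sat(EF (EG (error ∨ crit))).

{t2, t3, t5, t6, t7}

Sat(error ∨ crit) = {t3, t4, t5, t6, t7}
EG (error ∨ crit): greatest fixpoint, start Z0 = {t3, t4, t5, t6, t7}, keep only states in Sat with some successor in Z. Z1 = {t3, t5, t6, t7}; fixed.
Sat(EG (error ∨ crit)) = {t3, t5, t6, t7}
EF (EG (error ∨ crit)): least fixpoint, start Z0 = {t3, t5, t6, t7}, add states with some successor in Z. Z1 = {t2, t3, t5, t6, t7}; fixed.
Sat(EF (EG (error ∨ crit))) = {t2, t3, t5, t6, t7}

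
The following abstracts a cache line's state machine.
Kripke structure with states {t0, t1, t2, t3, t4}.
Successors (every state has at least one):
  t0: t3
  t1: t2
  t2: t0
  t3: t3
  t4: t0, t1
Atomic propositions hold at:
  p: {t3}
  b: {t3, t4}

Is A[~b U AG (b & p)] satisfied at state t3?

Sat(~b) = {t0, t1, t2}
Sat(b & p) = {t3}
AG (b & p): greatest fixpoint, start Z0 = {t3}, keep only states in Sat with every successor in Z. Already a fixed point.
Sat(AG (b & p)) = {t3}
A[~b U AG (b & p)]: least fixpoint, start Z0 = Sat(AG (b & p)) = {t3}, add states in Sat(~b) with every successor in Z. Z1 = {t0, t3}; Z2 = {t0, t2, t3}; Z3 = {t0, t1, t2, t3}; fixed.
Sat(A[~b U AG (b & p)]) = {t0, t1, t2, t3}
t3 ∈ Sat(A[~b U AG (b & p)]) = {t0, t1, t2, t3}, so the formula holds at t3.

Yes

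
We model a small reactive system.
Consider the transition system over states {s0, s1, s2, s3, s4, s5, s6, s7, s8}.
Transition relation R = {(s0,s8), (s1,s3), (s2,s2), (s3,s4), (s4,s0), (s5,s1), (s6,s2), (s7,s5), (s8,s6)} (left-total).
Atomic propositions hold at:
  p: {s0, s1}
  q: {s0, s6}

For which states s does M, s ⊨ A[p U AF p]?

{s0, s1, s3, s4, s5, s7}

AF p: least fixpoint, start Z0 = {s0, s1}, add states with every successor in Z. Z1 = {s0, s1, s4, s5}; Z2 = {s0, s1, s3, s4, s5, s7}; fixed.
Sat(AF p) = {s0, s1, s3, s4, s5, s7}
A[p U AF p]: least fixpoint, start Z0 = Sat(AF p) = {s0, s1, s3, s4, s5, s7}, add states in Sat(p) with every successor in Z. Already a fixed point.
Sat(A[p U AF p]) = {s0, s1, s3, s4, s5, s7}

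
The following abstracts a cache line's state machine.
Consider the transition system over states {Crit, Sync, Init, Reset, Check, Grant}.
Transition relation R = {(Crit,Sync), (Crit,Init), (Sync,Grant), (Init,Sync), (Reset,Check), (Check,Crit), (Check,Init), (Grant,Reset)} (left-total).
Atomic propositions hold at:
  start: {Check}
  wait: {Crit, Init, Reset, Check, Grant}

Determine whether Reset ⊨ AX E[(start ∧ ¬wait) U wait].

Yes

Sat(¬wait) = {Sync}
Sat(start ∧ ¬wait) = ∅
E[(start ∧ ¬wait) U wait]: least fixpoint, start Z0 = Sat(wait) = {Crit, Init, Reset, Check, Grant}, add states in Sat(start ∧ ¬wait) with some successor in Z. Already a fixed point.
Sat(E[(start ∧ ¬wait) U wait]) = {Crit, Init, Reset, Check, Grant}
Sat(AX E[(start ∧ ¬wait) U wait]) = {s : every successor in {Crit, Init, Reset, Check, Grant}} = {Sync, Reset, Check, Grant}
Reset ∈ Sat(AX E[(start ∧ ¬wait) U wait]) = {Sync, Reset, Check, Grant}, so the formula holds at Reset.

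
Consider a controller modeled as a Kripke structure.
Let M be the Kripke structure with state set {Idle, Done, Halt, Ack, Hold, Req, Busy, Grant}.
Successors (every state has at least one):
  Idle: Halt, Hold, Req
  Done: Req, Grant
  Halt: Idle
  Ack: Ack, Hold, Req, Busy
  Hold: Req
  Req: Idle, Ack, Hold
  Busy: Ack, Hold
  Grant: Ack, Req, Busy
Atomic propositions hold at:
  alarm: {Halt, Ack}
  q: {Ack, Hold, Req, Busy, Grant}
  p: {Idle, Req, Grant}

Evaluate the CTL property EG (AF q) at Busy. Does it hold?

Yes

AF q: least fixpoint, start Z0 = {Ack, Hold, Req, Busy, Grant}, add states with every successor in Z. Z1 = {Done, Ack, Hold, Req, Busy, Grant}; fixed.
Sat(AF q) = {Done, Ack, Hold, Req, Busy, Grant}
EG (AF q): greatest fixpoint, start Z0 = {Done, Ack, Hold, Req, Busy, Grant}, keep only states in Sat with some successor in Z. Already a fixed point.
Sat(EG (AF q)) = {Done, Ack, Hold, Req, Busy, Grant}
Busy ∈ Sat(EG (AF q)) = {Done, Ack, Hold, Req, Busy, Grant}, so the formula holds at Busy.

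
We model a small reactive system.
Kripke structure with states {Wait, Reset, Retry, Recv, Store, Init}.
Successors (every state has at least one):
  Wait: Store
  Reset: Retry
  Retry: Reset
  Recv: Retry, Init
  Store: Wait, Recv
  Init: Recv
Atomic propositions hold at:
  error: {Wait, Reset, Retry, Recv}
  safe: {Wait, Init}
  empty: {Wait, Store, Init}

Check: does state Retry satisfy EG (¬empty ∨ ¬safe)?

Yes

Sat(¬empty) = {Reset, Retry, Recv}
Sat(¬safe) = {Reset, Retry, Recv, Store}
Sat(¬empty ∨ ¬safe) = {Reset, Retry, Recv, Store}
EG (¬empty ∨ ¬safe): greatest fixpoint, start Z0 = {Reset, Retry, Recv, Store}, keep only states in Sat with some successor in Z. Already a fixed point.
Sat(EG (¬empty ∨ ¬safe)) = {Reset, Retry, Recv, Store}
Retry ∈ Sat(EG (¬empty ∨ ¬safe)) = {Reset, Retry, Recv, Store}, so the formula holds at Retry.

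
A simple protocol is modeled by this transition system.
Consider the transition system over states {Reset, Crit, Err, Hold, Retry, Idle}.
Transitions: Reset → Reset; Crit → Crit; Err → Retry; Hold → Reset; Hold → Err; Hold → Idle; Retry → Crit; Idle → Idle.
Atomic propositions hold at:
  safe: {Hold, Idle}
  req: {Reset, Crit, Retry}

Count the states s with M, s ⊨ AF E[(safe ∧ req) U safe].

Sat(safe ∧ req) = ∅
E[(safe ∧ req) U safe]: least fixpoint, start Z0 = Sat(safe) = {Hold, Idle}, add states in Sat(safe ∧ req) with some successor in Z. Already a fixed point.
Sat(E[(safe ∧ req) U safe]) = {Hold, Idle}
AF E[(safe ∧ req) U safe]: least fixpoint, start Z0 = {Hold, Idle}, add states with every successor in Z. Already a fixed point.
Sat(AF E[(safe ∧ req) U safe]) = {Hold, Idle}
|Sat(AF E[(safe ∧ req) U safe])| = |{Hold, Idle}| = 2.

2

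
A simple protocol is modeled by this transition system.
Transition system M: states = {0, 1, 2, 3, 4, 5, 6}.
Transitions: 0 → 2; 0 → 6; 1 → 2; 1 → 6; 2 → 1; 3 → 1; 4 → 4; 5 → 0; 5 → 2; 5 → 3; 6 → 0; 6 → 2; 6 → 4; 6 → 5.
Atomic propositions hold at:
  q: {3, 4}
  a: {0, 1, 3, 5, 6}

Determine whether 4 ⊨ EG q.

Yes

EG q: greatest fixpoint, start Z0 = {3, 4}, keep only states in Sat with some successor in Z. Z1 = {4}; fixed.
Sat(EG q) = {4}
4 ∈ Sat(EG q) = {4}, so the formula holds at 4.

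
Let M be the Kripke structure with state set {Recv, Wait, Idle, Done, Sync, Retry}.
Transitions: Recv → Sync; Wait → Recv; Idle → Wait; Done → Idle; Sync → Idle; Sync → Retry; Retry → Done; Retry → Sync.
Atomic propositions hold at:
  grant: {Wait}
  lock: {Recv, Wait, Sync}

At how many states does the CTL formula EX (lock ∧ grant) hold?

Sat(lock ∧ grant) = {Wait}
Sat(EX (lock ∧ grant)) = {s : some successor in {Wait}} = {Idle}
|Sat(EX (lock ∧ grant))| = |{Idle}| = 1.

1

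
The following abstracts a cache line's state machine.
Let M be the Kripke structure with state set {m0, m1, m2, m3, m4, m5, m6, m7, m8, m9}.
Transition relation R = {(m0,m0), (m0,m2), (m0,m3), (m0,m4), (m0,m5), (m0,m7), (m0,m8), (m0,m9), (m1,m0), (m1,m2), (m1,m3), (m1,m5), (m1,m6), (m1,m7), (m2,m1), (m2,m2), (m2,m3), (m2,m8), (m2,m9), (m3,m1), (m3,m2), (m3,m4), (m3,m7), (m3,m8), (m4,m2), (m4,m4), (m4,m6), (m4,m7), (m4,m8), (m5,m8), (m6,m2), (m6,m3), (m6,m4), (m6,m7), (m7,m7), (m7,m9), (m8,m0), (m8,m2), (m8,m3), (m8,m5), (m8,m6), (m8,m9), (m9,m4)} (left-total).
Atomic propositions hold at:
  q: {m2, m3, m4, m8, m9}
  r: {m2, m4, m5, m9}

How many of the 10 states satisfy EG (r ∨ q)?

Sat(r ∨ q) = {m2, m3, m4, m5, m8, m9}
EG (r ∨ q): greatest fixpoint, start Z0 = {m2, m3, m4, m5, m8, m9}, keep only states in Sat with some successor in Z. Already a fixed point.
Sat(EG (r ∨ q)) = {m2, m3, m4, m5, m8, m9}
|Sat(EG (r ∨ q))| = |{m2, m3, m4, m5, m8, m9}| = 6.

6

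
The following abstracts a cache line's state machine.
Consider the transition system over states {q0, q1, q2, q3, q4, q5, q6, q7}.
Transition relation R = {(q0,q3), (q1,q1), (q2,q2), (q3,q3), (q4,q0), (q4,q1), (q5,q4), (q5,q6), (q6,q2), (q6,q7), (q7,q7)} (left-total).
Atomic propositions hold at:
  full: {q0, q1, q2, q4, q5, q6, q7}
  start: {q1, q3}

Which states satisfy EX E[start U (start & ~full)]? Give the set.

Sat(~full) = {q3}
Sat(start & ~full) = {q3}
E[start U (start & ~full)]: least fixpoint, start Z0 = Sat((start & ~full)) = {q3}, add states in Sat(start) with some successor in Z. Already a fixed point.
Sat(E[start U (start & ~full)]) = {q3}
Sat(EX E[start U (start & ~full)]) = {s : some successor in {q3}} = {q0, q3}

{q0, q3}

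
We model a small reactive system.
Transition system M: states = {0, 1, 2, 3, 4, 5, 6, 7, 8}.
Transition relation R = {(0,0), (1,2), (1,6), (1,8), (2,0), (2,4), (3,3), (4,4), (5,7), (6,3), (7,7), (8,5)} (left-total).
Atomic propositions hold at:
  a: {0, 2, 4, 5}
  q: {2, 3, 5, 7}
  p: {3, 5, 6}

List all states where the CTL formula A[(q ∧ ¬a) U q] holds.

{2, 3, 5, 7}

Sat(¬a) = {1, 3, 6, 7, 8}
Sat(q ∧ ¬a) = {3, 7}
A[(q ∧ ¬a) U q]: least fixpoint, start Z0 = Sat(q) = {2, 3, 5, 7}, add states in Sat(q ∧ ¬a) with every successor in Z. Already a fixed point.
Sat(A[(q ∧ ¬a) U q]) = {2, 3, 5, 7}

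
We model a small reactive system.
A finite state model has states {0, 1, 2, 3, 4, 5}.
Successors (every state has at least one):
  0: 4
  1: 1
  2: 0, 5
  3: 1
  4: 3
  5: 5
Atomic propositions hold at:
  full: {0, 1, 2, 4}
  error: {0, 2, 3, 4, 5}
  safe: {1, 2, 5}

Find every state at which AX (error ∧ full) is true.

{0}

Sat(error ∧ full) = {0, 2, 4}
Sat(AX (error ∧ full)) = {s : every successor in {0, 2, 4}} = {0}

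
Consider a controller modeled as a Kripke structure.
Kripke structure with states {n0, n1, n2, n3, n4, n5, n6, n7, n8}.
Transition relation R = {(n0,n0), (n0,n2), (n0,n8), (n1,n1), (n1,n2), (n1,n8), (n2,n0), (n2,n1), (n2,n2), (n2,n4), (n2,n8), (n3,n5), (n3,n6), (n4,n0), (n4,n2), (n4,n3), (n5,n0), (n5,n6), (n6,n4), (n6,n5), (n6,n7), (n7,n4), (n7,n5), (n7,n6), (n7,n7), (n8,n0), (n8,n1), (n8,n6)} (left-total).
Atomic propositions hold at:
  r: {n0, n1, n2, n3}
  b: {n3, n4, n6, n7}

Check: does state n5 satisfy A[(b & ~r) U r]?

Sat(~r) = {n4, n5, n6, n7, n8}
Sat(b & ~r) = {n4, n6, n7}
A[(b & ~r) U r]: least fixpoint, start Z0 = Sat(r) = {n0, n1, n2, n3}, add states in Sat(b & ~r) with every successor in Z. Z1 = {n0, n1, n2, n3, n4}; fixed.
Sat(A[(b & ~r) U r]) = {n0, n1, n2, n3, n4}
n5 ∉ Sat(A[(b & ~r) U r]) = {n0, n1, n2, n3, n4}, so the formula does not hold at n5.

No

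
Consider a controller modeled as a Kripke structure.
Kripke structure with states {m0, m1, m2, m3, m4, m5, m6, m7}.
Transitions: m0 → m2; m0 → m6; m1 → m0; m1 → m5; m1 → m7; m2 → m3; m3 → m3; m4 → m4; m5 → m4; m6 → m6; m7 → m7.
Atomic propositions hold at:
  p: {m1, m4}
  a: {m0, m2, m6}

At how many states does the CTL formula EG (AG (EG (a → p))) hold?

4

Sat(a → p) = {m1, m3, m4, m5, m7}
EG (a → p): greatest fixpoint, start Z0 = {m1, m3, m4, m5, m7}, keep only states in Sat with some successor in Z. Already a fixed point.
Sat(EG (a → p)) = {m1, m3, m4, m5, m7}
AG (EG (a → p)): greatest fixpoint, start Z0 = {m1, m3, m4, m5, m7}, keep only states in Sat with every successor in Z. Z1 = {m3, m4, m5, m7}; fixed.
Sat(AG (EG (a → p))) = {m3, m4, m5, m7}
EG (AG (EG (a → p))): greatest fixpoint, start Z0 = {m3, m4, m5, m7}, keep only states in Sat with some successor in Z. Already a fixed point.
Sat(EG (AG (EG (a → p)))) = {m3, m4, m5, m7}
|Sat(EG (AG (EG (a → p))))| = |{m3, m4, m5, m7}| = 4.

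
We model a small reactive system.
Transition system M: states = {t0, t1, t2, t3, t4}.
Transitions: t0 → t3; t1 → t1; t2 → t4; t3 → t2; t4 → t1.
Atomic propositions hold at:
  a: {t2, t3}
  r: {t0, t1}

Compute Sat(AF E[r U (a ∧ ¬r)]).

Sat(¬r) = {t2, t3, t4}
Sat(a ∧ ¬r) = {t2, t3}
E[r U (a ∧ ¬r)]: least fixpoint, start Z0 = Sat((a ∧ ¬r)) = {t2, t3}, add states in Sat(r) with some successor in Z. Z1 = {t0, t2, t3}; fixed.
Sat(E[r U (a ∧ ¬r)]) = {t0, t2, t3}
AF E[r U (a ∧ ¬r)]: least fixpoint, start Z0 = {t0, t2, t3}, add states with every successor in Z. Already a fixed point.
Sat(AF E[r U (a ∧ ¬r)]) = {t0, t2, t3}

{t0, t2, t3}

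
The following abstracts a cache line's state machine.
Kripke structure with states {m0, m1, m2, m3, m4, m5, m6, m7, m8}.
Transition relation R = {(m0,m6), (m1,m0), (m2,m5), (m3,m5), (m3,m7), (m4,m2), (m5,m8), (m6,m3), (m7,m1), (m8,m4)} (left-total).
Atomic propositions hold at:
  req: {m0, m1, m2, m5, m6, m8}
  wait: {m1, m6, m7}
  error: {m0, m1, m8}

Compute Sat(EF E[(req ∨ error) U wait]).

{m0, m1, m3, m6, m7}

Sat(req ∨ error) = {m0, m1, m2, m5, m6, m8}
E[(req ∨ error) U wait]: least fixpoint, start Z0 = Sat(wait) = {m1, m6, m7}, add states in Sat(req ∨ error) with some successor in Z. Z1 = {m0, m1, m6, m7}; fixed.
Sat(E[(req ∨ error) U wait]) = {m0, m1, m6, m7}
EF E[(req ∨ error) U wait]: least fixpoint, start Z0 = {m0, m1, m6, m7}, add states with some successor in Z. Z1 = {m0, m1, m3, m6, m7}; fixed.
Sat(EF E[(req ∨ error) U wait]) = {m0, m1, m3, m6, m7}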